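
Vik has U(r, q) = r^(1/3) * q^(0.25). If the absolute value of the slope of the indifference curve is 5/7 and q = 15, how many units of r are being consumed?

r = 28

MU_r = 1/3·r^(-2/3)·q^(0.25) and MU_q = 0.25·r^(1/3)·q^(-0.75).
MRS = MU_r/MU_q = (4/3)·q/r.
Substitute q = 15: MRS = 20/r. Setting 20/r = 5/7 gives r = 20/(5/7) = 28.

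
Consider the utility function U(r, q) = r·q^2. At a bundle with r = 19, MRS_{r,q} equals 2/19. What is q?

MU_r = q^2 and MU_q = 2·r·q.
MRS = MU_r/MU_q = (1/2)·q/r.
Substitute r = 19: MRS = q/38. Setting q/38 = 2/19 gives q = (2/19)·38 = 4.

q = 4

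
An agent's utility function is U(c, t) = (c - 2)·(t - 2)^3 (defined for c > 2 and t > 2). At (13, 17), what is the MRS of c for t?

MRS = 5/11

MU_c = (t−2)^3, MU_t = 3·(c−2)·(t−2)^2.
MRS = (1/3)·(t−2)/(c−2).
At (13, 17): MRS = 5/11.
That is, one extra unit of c is worth 5/11 units of t at the margin.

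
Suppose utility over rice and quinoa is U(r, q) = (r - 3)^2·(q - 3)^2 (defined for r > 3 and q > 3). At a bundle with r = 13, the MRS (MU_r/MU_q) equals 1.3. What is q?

q = 16

MU_r = 2·(r−3)·(q−3)^2, MU_q = 2·(r−3)^2·(q−3).
MRS = (q−3)/(r−3).
Substitute r = 13: MRS = (q − 3)/10. Setting this equal to 1.3 gives q − 3 = 1.3·10 = 13, so q = 16.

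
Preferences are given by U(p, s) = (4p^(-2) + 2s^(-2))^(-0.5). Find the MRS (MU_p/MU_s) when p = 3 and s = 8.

MRS = 1024/27

For CES with ρ = -2, MRS = (4/2)·(s/p)^3.
At (3, 8): MRS = 1024/27.
That is, one extra unit of p is worth 1024/27 units of s at the margin.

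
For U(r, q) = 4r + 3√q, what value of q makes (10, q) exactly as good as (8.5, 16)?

q = 4

U(8.5, 16) = 46.
Set U(10, q) = 46 and solve.
With r = 10: 3√q = 46 − 4·10 = 6, so √q = 2 and q = 4.
Check: U(10, 4) = 46.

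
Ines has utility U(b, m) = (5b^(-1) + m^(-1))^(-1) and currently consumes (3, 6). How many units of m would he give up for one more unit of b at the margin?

MRS = 20

For CES with ρ = -1, MRS = (5/1)·(m/b)^2.
At (3, 6): MRS = 20.
That is, one extra unit of b is worth 20 units of m at the margin.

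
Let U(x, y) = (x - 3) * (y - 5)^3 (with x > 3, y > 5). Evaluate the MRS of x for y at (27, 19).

MU_x = (y−5)^3, MU_y = 3·(x−3)·(y−5)^2.
MRS = (1/3)·(y−5)/(x−3).
At (27, 19): MRS = 7/36.
That is, one extra unit of x is worth 7/36 units of y at the margin.

MRS = 7/36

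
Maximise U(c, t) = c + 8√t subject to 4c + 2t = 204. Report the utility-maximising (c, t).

MU_c = 1, MU_t = 8/(2√t).
MRS = 1 ÷ (8/(2√t)).
Tangency: set MRS = p_c/p_t = 4/2 = 2.
MRS depends only on t: 0.25·√t = 2 ⇒ √t = 2/0.25 = 8 ⇒ t* = 64.
From the budget, 4·c = 204 − 2·64 = 76, so c* = 19.

c* = 19, t* = 64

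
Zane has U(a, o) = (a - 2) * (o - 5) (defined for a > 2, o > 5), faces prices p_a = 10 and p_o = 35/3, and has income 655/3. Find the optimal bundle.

a* = 9, o* = 11

MU_a = (o−5), MU_o = (a−2).
MRS = (o−5)/(a−2).
Tangency: set MRS = p_a/p_o = 10/(35/3) = 6/7.
So (o − 5)/(a − 2) = 6/7, i.e. (o − 5) = (6/7)·(a − 2).
Rewrite the budget in excess-of-subsistence terms: 10·(a − 2) + (35/3)·(o − 5) = 655/3 − 10·2 − (35/3)·5 = 140.
Substituting, 20·(a − 2) = 140, so a − 2 = 7 and a* = 9.
Then o − 5 = (6/7)·7 = 6, so o* = 11.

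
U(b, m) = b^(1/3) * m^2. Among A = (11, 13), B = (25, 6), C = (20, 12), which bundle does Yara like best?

Bundle C

Evaluate utility at each bundle:
U(A) = 375.853.
U(B) = 105.265.
U(C) = 390.876.
Highest utility is C, so C ≻ A ≻ B.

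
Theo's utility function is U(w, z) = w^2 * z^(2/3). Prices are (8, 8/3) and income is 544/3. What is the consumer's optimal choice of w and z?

MU_w = 2·w·z^(2/3) and MU_z = 2/3·w^2·z^(-1/3).
MRS = MU_w/MU_z = (3)·z/w.
Tangency: set MRS = p_w/p_z = 8/(8/3) = 3.
So (3)·z/w = 3, i.e. z = w.
Substitute into the budget 8·w + (8/3)·z = 544/3: (32/3)·w = 544/3, so w* = 17.
Then z* = 17.

w* = 17, z* = 17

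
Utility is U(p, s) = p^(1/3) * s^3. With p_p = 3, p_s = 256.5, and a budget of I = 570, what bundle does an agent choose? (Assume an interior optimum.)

MU_p = 1/3·p^(-2/3)·s^3 and MU_s = 3·p^(1/3)·s^2.
MRS = MU_p/MU_s = (1/9)·s/p.
Tangency: set MRS = p_p/p_s = 3/256.5 = 2/171.
So (1/9)·s/p = 2/171, i.e. s = (2/19)·p.
Substitute into the budget 3·p + 256.5·s = 570: 30·p = 570, so p* = 19.
Then s* = (2/19)·19 = 2.

p* = 19, s* = 2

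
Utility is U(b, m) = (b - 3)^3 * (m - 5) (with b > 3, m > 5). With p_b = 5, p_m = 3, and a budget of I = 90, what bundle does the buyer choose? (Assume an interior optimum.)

MU_b = 3·(b−3)^2·(m−5), MU_m = (b−3)^3.
MRS = (3/1)·(m−5)/(b−3).
Tangency: set MRS = p_b/p_m = 5/3.
So (3/1)·(m − 5)/(b − 3) = 5/3, i.e. (m − 5) = (5/9)·(b − 3).
Rewrite the budget in excess-of-subsistence terms: 5·(b − 3) + 3·(m − 5) = 90 − 5·3 − 3·5 = 60.
Substituting, (20/3)·(b − 3) = 60, so b − 3 = 9 and b* = 12.
Then m − 5 = (5/9)·9 = 5, so m* = 10.

b* = 12, m* = 10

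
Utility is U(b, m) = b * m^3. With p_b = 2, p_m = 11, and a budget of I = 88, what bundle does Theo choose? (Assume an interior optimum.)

MU_b = m^3 and MU_m = 3·b·m^2.
MRS = MU_b/MU_m = (1/3)·m/b.
Tangency: set MRS = p_b/p_m = 2/11.
So (1/3)·m/b = 2/11, i.e. m = (6/11)·b.
Substitute into the budget 2·b + 11·m = 88: 8·b = 88, so b* = 11.
Then m* = (6/11)·11 = 6.

b* = 11, m* = 6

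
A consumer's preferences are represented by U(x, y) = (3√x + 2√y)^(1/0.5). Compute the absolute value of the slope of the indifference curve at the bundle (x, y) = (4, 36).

For CES with ρ = 0.5, MRS = (3/2)·√(y/x).
At (4, 36): MRS = 4.5.
That is, one extra unit of x is worth 4.5 units of y at the margin.

MRS = 4.5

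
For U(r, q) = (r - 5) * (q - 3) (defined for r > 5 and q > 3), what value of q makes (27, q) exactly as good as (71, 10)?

q = 24

U(71, 10) = 462.
Set U(27, q) = 462 and solve.
With r = 27: (27 − 5) = 22, so (q − 3) = 462/22 = 21.
So q = 3 + 21 = 24.
Check: U(27, 24) = 462.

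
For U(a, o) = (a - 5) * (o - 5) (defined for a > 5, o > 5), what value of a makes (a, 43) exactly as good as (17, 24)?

U(17, 24) = 228.
Set U(a, 43) = 228 and solve.
With o = 43: (43 − 5) = 38, so (a − 5) = 228/38 = 6.
So a = 5 + 6 = 11.
Check: U(11, 43) = 228.

a = 11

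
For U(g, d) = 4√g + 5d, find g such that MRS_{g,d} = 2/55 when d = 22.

MU_g = 4/(2√g), MU_d = 5.
MRS = 4/(2√g) ÷ 5.
MRS depends only on g: 0.4/√g = 2/55 ⇒ √g = 0.4/(2/55) = 11 ⇒ g = 121.

g = 121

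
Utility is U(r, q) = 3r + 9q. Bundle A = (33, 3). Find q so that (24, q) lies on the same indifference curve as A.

q = 6

U(33, 3) = 126.
Set U(24, q) = 126 and solve.
3·24 + 9q = 126 ⇒ 9q = 54 ⇒ q = 6.
Check: U(24, 6) = 126.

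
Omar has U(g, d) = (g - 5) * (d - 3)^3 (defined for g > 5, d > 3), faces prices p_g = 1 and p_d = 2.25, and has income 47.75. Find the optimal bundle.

g* = 14, d* = 15

MU_g = (d−3)^3, MU_d = 3·(g−5)·(d−3)^2.
MRS = (1/3)·(d−3)/(g−5).
Tangency: set MRS = p_g/p_d = 1/2.25 = 4/9.
So (1/3)·(d − 3)/(g − 5) = 4/9, i.e. (d − 3) = (4/3)·(g − 5).
Rewrite the budget in excess-of-subsistence terms: 1·(g − 5) + 2.25·(d − 3) = 47.75 − 1·5 − 2.25·3 = 36.
Substituting, 4·(g − 5) = 36, so g − 5 = 9 and g* = 14.
Then d − 3 = (4/3)·9 = 12, so d* = 15.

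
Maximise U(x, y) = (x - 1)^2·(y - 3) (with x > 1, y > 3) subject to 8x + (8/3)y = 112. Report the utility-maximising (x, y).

MU_x = 2·(x−1)·(y−3), MU_y = (x−1)^2.
MRS = (2/1)·(y−3)/(x−1).
Tangency: set MRS = p_x/p_y = 8/(8/3) = 3.
So (2/1)·(y − 3)/(x − 1) = 3, i.e. (y − 3) = 1.5·(x − 1).
Rewrite the budget in excess-of-subsistence terms: 8·(x − 1) + (8/3)·(y − 3) = 112 − 8·1 − (8/3)·3 = 96.
Substituting, 12·(x − 1) = 96, so x − 1 = 8 and x* = 9.
Then y − 3 = 1.5·8 = 12, so y* = 15.

x* = 9, y* = 15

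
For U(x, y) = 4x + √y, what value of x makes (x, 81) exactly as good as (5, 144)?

U(5, 144) = 32.
Set U(x, 81) = 32 and solve.
With y = 81: √81 = 9, so 4x = 32 − 9 = 23 and x = 5.75.
Check: U(5.75, 81) = 32.

x = 5.75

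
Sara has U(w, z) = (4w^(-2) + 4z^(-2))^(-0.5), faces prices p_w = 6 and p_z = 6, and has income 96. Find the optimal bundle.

For CES with ρ = -2, MRS = (z/w)^3.
Tangency: set MRS = p_w/p_z = 6/6 = 1.
So (z/w)^3 = 1; taking the cube root, z/w = 1, i.e. z = w.
Substitute into the budget 6·w + 6·z = 96: 12·w = 96, so w* = 8 and z* = 8.

w* = 8, z* = 8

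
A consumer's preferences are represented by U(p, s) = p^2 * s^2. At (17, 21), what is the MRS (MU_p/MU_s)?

MU_p = 2·p·s^2 and MU_s = 2·p^2·s.
MRS = MU_p/MU_s = s/p.
At (17, 21): MRS = 21/17.
So at (17, 21) the consumer would give up 21/17 units of s for one more unit of p.

MRS = 21/17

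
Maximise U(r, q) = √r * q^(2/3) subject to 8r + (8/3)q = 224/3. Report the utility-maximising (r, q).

r* = 4, q* = 16

MU_r = 0.5·r^(-0.5)·q^(2/3) and MU_q = 2/3·√r·q^(-1/3).
MRS = MU_r/MU_q = (0.75)·q/r.
Tangency: set MRS = p_r/p_q = 8/(8/3) = 3.
So (0.75)·q/r = 3, i.e. q = 4·r.
Substitute into the budget 8·r + (8/3)·q = 224/3: (56/3)·r = 224/3, so r* = 4.
Then q* = 4·4 = 16.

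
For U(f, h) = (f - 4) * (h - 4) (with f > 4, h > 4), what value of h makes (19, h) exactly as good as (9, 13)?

h = 7

U(9, 13) = 45.
Set U(19, h) = 45 and solve.
With f = 19: (19 − 4) = 15, so (h − 4) = 45/15 = 3.
So h = 4 + 3 = 7.
Check: U(19, 7) = 45.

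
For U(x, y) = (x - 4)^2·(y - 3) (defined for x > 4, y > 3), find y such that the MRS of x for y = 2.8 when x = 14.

y = 17

MU_x = 2·(x−4)·(y−3), MU_y = (x−4)^2.
MRS = (2/1)·(y−3)/(x−4).
Substitute x = 14: MRS = (y − 3)/5. Setting this equal to 2.8 gives y − 3 = 2.8·5 = 14, so y = 17.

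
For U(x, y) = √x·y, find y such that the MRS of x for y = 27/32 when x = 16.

y = 27

MU_x = 0.5·x^(-0.5)·y and MU_y = √x.
MRS = MU_x/MU_y = (0.5)·y/x.
Substitute x = 16: MRS = y/32. Setting y/32 = 27/32 gives y = (27/32)·32 = 27.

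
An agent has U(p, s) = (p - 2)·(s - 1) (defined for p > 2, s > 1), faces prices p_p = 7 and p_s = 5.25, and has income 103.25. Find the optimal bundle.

MU_p = (s−1), MU_s = (p−2).
MRS = (s−1)/(p−2).
Tangency: set MRS = p_p/p_s = 7/5.25 = 4/3.
So (s − 1)/(p − 2) = 4/3, i.e. (s − 1) = (4/3)·(p − 2).
Rewrite the budget in excess-of-subsistence terms: 7·(p − 2) + 5.25·(s − 1) = 103.25 − 7·2 − 5.25·1 = 84.
Substituting, 14·(p − 2) = 84, so p − 2 = 6 and p* = 8.
Then s − 1 = (4/3)·6 = 8, so s* = 9.

p* = 8, s* = 9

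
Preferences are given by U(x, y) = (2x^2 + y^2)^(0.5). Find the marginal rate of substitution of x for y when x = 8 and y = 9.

For CES with ρ = 2, MRS = (2/1)·(y/x)^(-1).
At (8, 9): MRS = 16/9.
The indifference curve has slope −16/9 at this bundle.

MRS = 16/9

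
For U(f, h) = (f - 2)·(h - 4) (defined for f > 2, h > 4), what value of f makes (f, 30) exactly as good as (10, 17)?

U(10, 17) = 104.
Set U(f, 30) = 104 and solve.
With h = 30: (30 − 4) = 26, so (f − 2) = 104/26 = 4.
So f = 2 + 4 = 6.
Check: U(6, 30) = 104.

f = 6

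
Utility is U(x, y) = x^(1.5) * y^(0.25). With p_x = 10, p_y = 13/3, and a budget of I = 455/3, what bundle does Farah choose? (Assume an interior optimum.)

MU_x = 1.5·√x·y^(0.25) and MU_y = 0.25·x^(1.5)·y^(-0.75).
MRS = MU_x/MU_y = (6)·y/x.
Tangency: set MRS = p_x/p_y = 10/(13/3) = 30/13.
So (6)·y/x = 30/13, i.e. y = (5/13)·x.
Substitute into the budget 10·x + (13/3)·y = 455/3: (35/3)·x = 455/3, so x* = 13.
Then y* = (5/13)·13 = 5.

x* = 13, y* = 5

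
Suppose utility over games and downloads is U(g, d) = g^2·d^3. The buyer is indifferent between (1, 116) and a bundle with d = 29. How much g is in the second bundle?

U(1, 116) = 1560896.
Set U(g, 29) = 1560896 and solve.
With d = 29: 29^3 = 24389, so g^2 = 1560896/24389 = 64; taking the square root, g = 8.
Check: U(8, 29) = 1560896.

g = 8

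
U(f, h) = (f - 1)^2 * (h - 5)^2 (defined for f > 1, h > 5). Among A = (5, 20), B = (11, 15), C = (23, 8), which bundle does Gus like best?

Bundle B

Evaluate utility at each bundle:
U(A) = 3600.
U(B) = 10000.
U(C) = 4356.
Highest utility is B, so B ≻ C ≻ A.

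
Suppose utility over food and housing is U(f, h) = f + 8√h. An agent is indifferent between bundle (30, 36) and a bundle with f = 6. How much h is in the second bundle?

U(30, 36) = 78.
Set U(6, h) = 78 and solve.
With f = 6: 8√h = 78 − 6 = 72, so √h = 9 and h = 81.
Check: U(6, 81) = 78.

h = 81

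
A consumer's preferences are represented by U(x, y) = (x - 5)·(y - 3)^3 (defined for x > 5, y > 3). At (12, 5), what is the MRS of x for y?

MRS = 2/21

MU_x = (y−3)^3, MU_y = 3·(x−5)·(y−3)^2.
MRS = (1/3)·(y−3)/(x−5).
At (12, 5): MRS = 2/21.
That is, one extra unit of x is worth 2/21 units of y at the margin.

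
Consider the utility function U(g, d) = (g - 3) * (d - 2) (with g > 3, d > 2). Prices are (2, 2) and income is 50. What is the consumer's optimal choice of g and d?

g* = 13, d* = 12

MU_g = (d−2), MU_d = (g−3).
MRS = (d−2)/(g−3).
Tangency: set MRS = p_g/p_d = 2/2 = 1.
So (d − 2)/(g − 3) = 1, i.e. (d − 2) = (g − 3).
Rewrite the budget in excess-of-subsistence terms: 2·(g − 3) + 2·(d − 2) = 50 − 2·3 − 2·2 = 40.
Substituting, 4·(g − 3) = 40, so g − 3 = 10 and g* = 13.
Then d − 2 = 10, so d* = 12.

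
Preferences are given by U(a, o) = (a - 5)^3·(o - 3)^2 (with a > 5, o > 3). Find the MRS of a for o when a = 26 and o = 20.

MU_a = 3·(a−5)^2·(o−3)^2, MU_o = 2·(a−5)^3·(o−3).
MRS = (3/2)·(o−3)/(a−5).
At (26, 20): MRS = 17/14.
The indifference curve has slope −17/14 at this bundle.

MRS = 17/14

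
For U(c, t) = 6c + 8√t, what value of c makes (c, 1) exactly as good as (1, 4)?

U(1, 4) = 22.
Set U(c, 1) = 22 and solve.
With t = 1: √1 = 1, so 6c = 22 − 8·1 = 14 and c = 7/3.
Check: U(7/3, 1) = 22.

c = 7/3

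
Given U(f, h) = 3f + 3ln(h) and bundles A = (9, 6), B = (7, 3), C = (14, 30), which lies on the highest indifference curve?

Bundle C

Evaluate utility at each bundle:
U(A) = 32.375.
U(B) = 24.296.
U(C) = 52.204.
Highest utility is C, so C ≻ A ≻ B.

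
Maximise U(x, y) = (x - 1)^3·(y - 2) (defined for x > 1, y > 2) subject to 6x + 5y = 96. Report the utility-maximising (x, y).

MU_x = 3·(x−1)^2·(y−2), MU_y = (x−1)^3.
MRS = (3/1)·(y−2)/(x−1).
Tangency: set MRS = p_x/p_y = 6/5 = 1.2.
So (3/1)·(y − 2)/(x − 1) = 1.2, i.e. (y − 2) = 0.4·(x − 1).
Rewrite the budget in excess-of-subsistence terms: 6·(x − 1) + 5·(y − 2) = 96 − 6·1 − 5·2 = 80.
Substituting, 8·(x − 1) = 80, so x − 1 = 10 and x* = 11.
Then y − 2 = 0.4·10 = 4, so y* = 6.

x* = 11, y* = 6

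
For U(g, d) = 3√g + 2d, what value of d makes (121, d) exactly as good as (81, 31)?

d = 28

U(81, 31) = 89.
Set U(121, d) = 89 and solve.
With g = 121: √121 = 11, so 2d = 89 − 3·11 = 56 and d = 28.
Check: U(121, 28) = 89.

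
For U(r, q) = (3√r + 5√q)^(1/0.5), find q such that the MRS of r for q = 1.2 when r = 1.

q = 4

For CES with ρ = 0.5, MRS = (3/5)·√(q/r).
Setting (3/5)·√(q/1) = 1.2 gives √(q/1) = 2, so q/1 = 4 and q = 4.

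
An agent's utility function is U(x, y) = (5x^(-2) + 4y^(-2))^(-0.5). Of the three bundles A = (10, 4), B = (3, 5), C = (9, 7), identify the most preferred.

Bundle C

Evaluate utility at each bundle:
U(A) = 1.826.
U(B) = 1.182.
U(C) = 2.641.
Highest utility is C, so C ≻ A ≻ B.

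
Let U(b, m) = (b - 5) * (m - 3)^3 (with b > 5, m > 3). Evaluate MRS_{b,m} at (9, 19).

MRS = 4/3

MU_b = (m−3)^3, MU_m = 3·(b−5)·(m−3)^2.
MRS = (1/3)·(m−3)/(b−5).
At (9, 19): MRS = 4/3.
The indifference curve has slope −4/3 at this bundle.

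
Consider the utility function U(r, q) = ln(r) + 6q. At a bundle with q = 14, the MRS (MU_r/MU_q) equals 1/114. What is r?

MU_r = 1/r, MU_q = 6.
MRS = 1/r ÷ 6.
MRS depends only on r: (1/6)/r = 1/114 ⇒ r = (1/6)/(1/114) = 19.

r = 19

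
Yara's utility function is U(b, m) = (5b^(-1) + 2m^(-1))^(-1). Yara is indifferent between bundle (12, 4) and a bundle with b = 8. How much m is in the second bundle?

U depends on (b, m) only through S = 5b^(-1) + 2m^(-1), so equal utility means equal S. At (12, 4): S = 11/12.
With b = 8: 5·8^(-1) = 0.625, so 2m^(-1) = 11/12 − 0.625 = 7/24, i.e. m^(-1) = 7/48.
Hence m = 1/(7/48) = 48/7.
Check: U(8, 48/7) = 1.0909.

m = 48/7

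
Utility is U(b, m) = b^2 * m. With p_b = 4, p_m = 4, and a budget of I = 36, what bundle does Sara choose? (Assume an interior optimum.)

b* = 6, m* = 3

MU_b = 2·b·m and MU_m = b^2.
MRS = MU_b/MU_m = (2/1)·m/b.
Tangency: set MRS = p_b/p_m = 4/4 = 1.
So (2/1)·m/b = 1, i.e. m = 0.5·b.
Substitute into the budget 4·b + 4·m = 36: 6·b = 36, so b* = 6.
Then m* = 0.5·6 = 3.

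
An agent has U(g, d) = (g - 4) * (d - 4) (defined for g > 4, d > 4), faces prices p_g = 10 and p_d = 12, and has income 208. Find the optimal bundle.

MU_g = (d−4), MU_d = (g−4).
MRS = (d−4)/(g−4).
Tangency: set MRS = p_g/p_d = 10/12 = 5/6.
So (d − 4)/(g − 4) = 5/6, i.e. (d − 4) = (5/6)·(g − 4).
Rewrite the budget in excess-of-subsistence terms: 10·(g − 4) + 12·(d − 4) = 208 − 10·4 − 12·4 = 120.
Substituting, 20·(g − 4) = 120, so g − 4 = 6 and g* = 10.
Then d − 4 = (5/6)·6 = 5, so d* = 9.

g* = 10, d* = 9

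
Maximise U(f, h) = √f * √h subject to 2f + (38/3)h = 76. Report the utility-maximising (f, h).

f* = 19, h* = 3

MU_f = 0.5·f^(-0.5)·√h and MU_h = 0.5·√f·h^(-0.5).
MRS = MU_f/MU_h = h/f.
Tangency: set MRS = p_f/p_h = 2/(38/3) = 3/19.
So h/f = 3/19, i.e. h = (3/19)·f.
Substitute into the budget 2·f + (38/3)·h = 76: 4·f = 76, so f* = 19.
Then h* = (3/19)·19 = 3.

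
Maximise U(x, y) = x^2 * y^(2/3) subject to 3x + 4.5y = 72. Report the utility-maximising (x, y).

x* = 18, y* = 4

MU_x = 2·x·y^(2/3) and MU_y = 2/3·x^2·y^(-1/3).
MRS = MU_x/MU_y = (3)·y/x.
Tangency: set MRS = p_x/p_y = 3/4.5 = 2/3.
So (3)·y/x = 2/3, i.e. y = (2/9)·x.
Substitute into the budget 3·x + 4.5·y = 72: 4·x = 72, so x* = 18.
Then y* = (2/9)·18 = 4.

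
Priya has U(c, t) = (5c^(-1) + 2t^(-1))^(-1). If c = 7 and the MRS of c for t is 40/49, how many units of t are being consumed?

For CES with ρ = -1, MRS = (5/2)·(t/c)^2.
Setting (5/2)·(t/7)^2 = 40/49 gives (t/7)^2 = 16/49, so t/7 = 4/7 and t = 4.

t = 4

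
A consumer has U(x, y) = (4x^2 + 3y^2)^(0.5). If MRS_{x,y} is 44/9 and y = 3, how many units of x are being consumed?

x = 11

For CES with ρ = 2, MRS = (4/3)·(y/x)^(-1).
Setting (4/3)·(3/x)^(-1) = 44/9 gives (3/x)^(-1) = 11/3, so 3/x = 3/11 and x = 11.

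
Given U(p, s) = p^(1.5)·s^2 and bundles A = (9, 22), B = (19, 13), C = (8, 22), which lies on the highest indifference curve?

Evaluate utility at each bundle:
U(A) = 13068.000.
U(B) = 13996.425.
U(C) = 10951.670.
Highest utility is B, so B ≻ A ≻ C.

Bundle B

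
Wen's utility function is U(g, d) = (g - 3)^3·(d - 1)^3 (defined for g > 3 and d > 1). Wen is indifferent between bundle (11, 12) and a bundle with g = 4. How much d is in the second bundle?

d = 89

U(11, 12) = 681472.
Set U(4, d) = 681472 and solve.
With g = 4: (4 − 3)^3 = 1, so (d − 1)^3 = 681472/1 = 681472.
Taking the cube root (with d > 1): d − 1 = 88, so d = 89.
Check: U(4, 89) = 681472.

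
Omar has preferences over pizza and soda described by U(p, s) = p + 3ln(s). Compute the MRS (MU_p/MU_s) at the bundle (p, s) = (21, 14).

MRS = 14/3

MU_p = 1, MU_s = 3/s.
MRS = 1 ÷ (3/s).
At (21, 14): MRS = 14/3.
So at (21, 14) the consumer would give up 14/3 units of s for one more unit of p.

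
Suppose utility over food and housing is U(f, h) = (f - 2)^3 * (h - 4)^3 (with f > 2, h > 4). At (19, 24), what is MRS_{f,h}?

MRS = 20/17

MU_f = 3·(f−2)^2·(h−4)^3, MU_h = 3·(f−2)^3·(h−4)^2.
MRS = (h−4)/(f−2).
At (19, 24): MRS = 20/17.
So at (19, 24) the consumer would give up 20/17 units of h for one more unit of f.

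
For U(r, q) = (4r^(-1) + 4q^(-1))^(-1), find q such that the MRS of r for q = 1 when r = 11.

q = 11

For CES with ρ = -1, MRS = (q/r)^2.
Setting (q/11)^2 = 1 gives q/11 = 1 and q = 11.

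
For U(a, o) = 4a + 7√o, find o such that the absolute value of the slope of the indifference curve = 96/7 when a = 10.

o = 144

MU_a = 4, MU_o = 7/(2√o).
MRS = 4 ÷ (7/(2√o)).
MRS depends only on o: (8/7)·√o = 96/7 ⇒ √o = (96/7)/(8/7) = 12 ⇒ o = 144.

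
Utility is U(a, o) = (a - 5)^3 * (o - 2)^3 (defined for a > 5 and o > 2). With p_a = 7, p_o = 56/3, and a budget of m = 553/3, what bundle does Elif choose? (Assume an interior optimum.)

MU_a = 3·(a−5)^2·(o−2)^3, MU_o = 3·(a−5)^3·(o−2)^2.
MRS = (o−2)/(a−5).
Tangency: set MRS = p_a/p_o = 7/(56/3) = 0.375.
So (o − 2)/(a − 5) = 0.375, i.e. (o − 2) = 0.375·(a − 5).
Rewrite the budget in excess-of-subsistence terms: 7·(a − 5) + (56/3)·(o − 2) = 553/3 − 7·5 − (56/3)·2 = 112.
Substituting, 14·(a − 5) = 112, so a − 5 = 8 and a* = 13.
Then o − 2 = 0.375·8 = 3, so o* = 5.

a* = 13, o* = 5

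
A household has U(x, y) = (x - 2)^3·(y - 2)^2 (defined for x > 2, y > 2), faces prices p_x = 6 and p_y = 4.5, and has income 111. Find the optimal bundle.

x* = 11, y* = 10

MU_x = 3·(x−2)^2·(y−2)^2, MU_y = 2·(x−2)^3·(y−2).
MRS = (3/2)·(y−2)/(x−2).
Tangency: set MRS = p_x/p_y = 6/4.5 = 4/3.
So (3/2)·(y − 2)/(x − 2) = 4/3, i.e. (y − 2) = (8/9)·(x − 2).
Rewrite the budget in excess-of-subsistence terms: 6·(x − 2) + 4.5·(y − 2) = 111 − 6·2 − 4.5·2 = 90.
Substituting, 10·(x − 2) = 90, so x − 2 = 9 and x* = 11.
Then y − 2 = (8/9)·9 = 8, so y* = 10.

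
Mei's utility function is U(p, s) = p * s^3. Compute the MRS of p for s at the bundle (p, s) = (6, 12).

MU_p = s^3 and MU_s = 3·p·s^2.
MRS = MU_p/MU_s = (1/3)·s/p.
At (6, 12): MRS = 2/3.
So at (6, 12) the consumer would give up 2/3 units of s for one more unit of p.

MRS = 2/3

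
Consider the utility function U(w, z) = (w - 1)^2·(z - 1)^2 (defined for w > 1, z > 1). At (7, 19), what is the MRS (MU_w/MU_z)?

MRS = 3

MU_w = 2·(w−1)·(z−1)^2, MU_z = 2·(w−1)^2·(z−1).
MRS = (z−1)/(w−1).
At (7, 19): MRS = 3.
The indifference curve has slope −3 at this bundle.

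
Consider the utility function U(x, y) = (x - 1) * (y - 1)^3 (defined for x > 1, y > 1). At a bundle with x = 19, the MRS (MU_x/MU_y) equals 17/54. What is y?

MU_x = (y−1)^3, MU_y = 3·(x−1)·(y−1)^2.
MRS = (1/3)·(y−1)/(x−1).
Substitute x = 19: MRS = (y − 1)/54. Setting this equal to 17/54 gives y − 1 = (17/54)·54 = 17, so y = 18.

y = 18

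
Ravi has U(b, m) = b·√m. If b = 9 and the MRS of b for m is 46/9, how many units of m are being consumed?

m = 23

MU_b = √m and MU_m = 0.5·b·m^(-0.5).
MRS = MU_b/MU_m = (2)·m/b.
Substitute b = 9: MRS = m/4.5. Setting m/4.5 = 46/9 gives m = (46/9)·4.5 = 23.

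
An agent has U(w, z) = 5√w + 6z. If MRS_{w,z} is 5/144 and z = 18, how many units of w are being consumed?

w = 144

MU_w = 5/(2√w), MU_z = 6.
MRS = 5/(2√w) ÷ 6.
MRS depends only on w: (5/12)/√w = 5/144 ⇒ √w = (5/12)/(5/144) = 12 ⇒ w = 144.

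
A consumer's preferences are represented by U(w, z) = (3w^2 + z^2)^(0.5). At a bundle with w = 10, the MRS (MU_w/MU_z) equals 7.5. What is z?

For CES with ρ = 2, MRS = (3/1)·(z/w)^(-1).
Setting (3/1)·(z/10)^(-1) = 7.5 gives (z/10)^(-1) = 2.5, so z/10 = 0.4 and z = 4.

z = 4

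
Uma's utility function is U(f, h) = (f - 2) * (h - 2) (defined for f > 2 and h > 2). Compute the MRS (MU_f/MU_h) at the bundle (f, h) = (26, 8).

MRS = 0.25

MU_f = (h−2), MU_h = (f−2).
MRS = (h−2)/(f−2).
At (26, 8): MRS = 0.25.
So at (26, 8) the consumer would give up 0.25 units of h for one more unit of f.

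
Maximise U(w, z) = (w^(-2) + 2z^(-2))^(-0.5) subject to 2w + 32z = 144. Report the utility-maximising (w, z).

For CES with ρ = -2, MRS = (1/2)·(z/w)^3.
Tangency: set MRS = p_w/p_z = 2/32 = 1/16.
So (z/w)^3 = 0.125; taking the cube root, z/w = 0.5, i.e. z = 0.5·w.
Substitute into the budget 2·w + 32·z = 144: 18·w = 144, so w* = 8 and z* = 0.5·8 = 4.

w* = 8, z* = 4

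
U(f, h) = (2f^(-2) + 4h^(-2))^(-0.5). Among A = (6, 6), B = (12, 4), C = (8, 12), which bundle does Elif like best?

Evaluate utility at each bundle:
U(A) = 2.449.
U(B) = 1.947.
U(C) = 4.116.
Highest utility is C, so C ≻ A ≻ B.

Bundle C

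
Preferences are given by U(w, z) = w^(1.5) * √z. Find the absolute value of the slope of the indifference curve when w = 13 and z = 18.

MU_w = 1.5·√w·√z and MU_z = 0.5·w^(1.5)·z^(-0.5).
MRS = MU_w/MU_z = (3)·z/w.
At (13, 18): MRS = 54/13.
That is, one extra unit of w is worth 54/13 units of z at the margin.

MRS = 54/13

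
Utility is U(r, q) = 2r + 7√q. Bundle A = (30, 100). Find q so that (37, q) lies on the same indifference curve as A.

U(30, 100) = 130.
Set U(37, q) = 130 and solve.
With r = 37: 7√q = 130 − 2·37 = 56, so √q = 8 and q = 64.
Check: U(37, 64) = 130.

q = 64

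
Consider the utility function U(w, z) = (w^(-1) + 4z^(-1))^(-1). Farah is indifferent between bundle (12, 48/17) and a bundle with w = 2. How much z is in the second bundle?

U depends on (w, z) only through S = w^(-1) + 4z^(-1), so equal utility means equal S. At (12, 48/17): S = 1.5.
With w = 2: 2^(-1) = 0.5, so 4z^(-1) = 1.5 − 0.5 = 1, i.e. z^(-1) = 0.25.
Hence z = 1/0.25 = 4.
Check: U(2, 4) = 0.6667.

z = 4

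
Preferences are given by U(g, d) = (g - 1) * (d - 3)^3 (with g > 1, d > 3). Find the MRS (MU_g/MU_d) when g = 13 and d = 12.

MRS = 0.25

MU_g = (d−3)^3, MU_d = 3·(g−1)·(d−3)^2.
MRS = (1/3)·(d−3)/(g−1).
At (13, 12): MRS = 0.25.
That is, one extra unit of g is worth 0.25 units of d at the margin.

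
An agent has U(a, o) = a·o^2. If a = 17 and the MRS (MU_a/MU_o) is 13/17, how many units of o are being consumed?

MU_a = o^2 and MU_o = 2·a·o.
MRS = MU_a/MU_o = (1/2)·o/a.
Substitute a = 17: MRS = o/34. Setting o/34 = 13/17 gives o = (13/17)·34 = 26.

o = 26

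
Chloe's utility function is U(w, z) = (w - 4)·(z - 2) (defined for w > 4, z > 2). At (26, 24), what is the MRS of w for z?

MU_w = (z−2), MU_z = (w−4).
MRS = (z−2)/(w−4).
At (26, 24): MRS = 1.
The indifference curve has slope −1 at this bundle.

MRS = 1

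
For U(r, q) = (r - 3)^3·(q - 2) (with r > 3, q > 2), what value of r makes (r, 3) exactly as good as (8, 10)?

r = 13

U(8, 10) = 1000.
Set U(r, 3) = 1000 and solve.
With q = 3: (3 − 2) = 1, so (r − 3)^3 = 1000/1 = 1000.
Taking the cube root (with r > 3): r − 3 = 10, so r = 13.
Check: U(13, 3) = 1000.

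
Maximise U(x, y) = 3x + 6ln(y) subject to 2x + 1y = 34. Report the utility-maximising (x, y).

x* = 15, y* = 4

MU_x = 3, MU_y = 6/y.
MRS = 3 ÷ (6/y).
Tangency: set MRS = p_x/p_y = 2/1 = 2.
MRS depends only on y: 0.5·y = 2 ⇒ y* = 2/0.5 = 4.
From the budget, 2·x = 34 − 1·4 = 30, so x* = 15.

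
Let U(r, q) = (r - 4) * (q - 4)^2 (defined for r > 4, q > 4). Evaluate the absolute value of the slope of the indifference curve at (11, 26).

MU_r = (q−4)^2, MU_q = 2·(r−4)·(q−4).
MRS = (1/2)·(q−4)/(r−4).
At (11, 26): MRS = 11/7.
So at (11, 26) the consumer would give up 11/7 units of q for one more unit of r.

MRS = 11/7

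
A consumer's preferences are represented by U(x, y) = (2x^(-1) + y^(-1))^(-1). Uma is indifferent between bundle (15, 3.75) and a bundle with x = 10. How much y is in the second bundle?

U depends on (x, y) only through S = 2x^(-1) + y^(-1), so equal utility means equal S. At (15, 3.75): S = 0.4.
With x = 10: 2·10^(-1) = 0.2, so y^(-1) = 0.4 − 0.2 = 0.2.
Hence y = 1/0.2 = 5.
Check: U(10, 5) = 2.5.

y = 5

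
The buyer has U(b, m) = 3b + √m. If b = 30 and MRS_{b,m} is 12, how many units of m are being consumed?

MU_b = 3, MU_m = 1/(2√m).
MRS = 3 ÷ (1/(2√m)).
MRS depends only on m: 6·√m = 12 ⇒ √m = 12/6 = 2 ⇒ m = 4.

m = 4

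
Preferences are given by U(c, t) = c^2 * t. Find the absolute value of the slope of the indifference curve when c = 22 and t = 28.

MRS = 28/11

MU_c = 2·c·t and MU_t = c^2.
MRS = MU_c/MU_t = (2/1)·t/c.
At (22, 28): MRS = 28/11.
The indifference curve has slope −28/11 at this bundle.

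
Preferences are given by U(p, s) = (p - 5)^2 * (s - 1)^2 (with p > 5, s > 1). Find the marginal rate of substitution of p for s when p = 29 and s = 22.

MRS = 0.875

MU_p = 2·(p−5)·(s−1)^2, MU_s = 2·(p−5)^2·(s−1).
MRS = (s−1)/(p−5).
At (29, 22): MRS = 0.875.
That is, one extra unit of p is worth 0.875 units of s at the margin.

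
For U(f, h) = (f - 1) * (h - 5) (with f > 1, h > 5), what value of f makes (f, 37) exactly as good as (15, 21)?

f = 8

U(15, 21) = 224.
Set U(f, 37) = 224 and solve.
With h = 37: (37 − 5) = 32, so (f − 1) = 224/32 = 7.
So f = 1 + 7 = 8.
Check: U(8, 37) = 224.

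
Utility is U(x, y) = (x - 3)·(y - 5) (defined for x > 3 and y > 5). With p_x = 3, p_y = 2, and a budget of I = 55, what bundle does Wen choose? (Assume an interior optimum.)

x* = 9, y* = 14

MU_x = (y−5), MU_y = (x−3).
MRS = (y−5)/(x−3).
Tangency: set MRS = p_x/p_y = 3/2 = 1.5.
So (y − 5)/(x − 3) = 1.5, i.e. (y − 5) = 1.5·(x − 3).
Rewrite the budget in excess-of-subsistence terms: 3·(x − 3) + 2·(y − 5) = 55 − 3·3 − 2·5 = 36.
Substituting, 6·(x − 3) = 36, so x − 3 = 6 and x* = 9.
Then y − 5 = 1.5·6 = 9, so y* = 14.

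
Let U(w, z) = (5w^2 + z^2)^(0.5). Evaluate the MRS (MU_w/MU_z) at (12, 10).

MRS = 6

For CES with ρ = 2, MRS = (5/1)·(z/w)^(-1).
At (12, 10): MRS = 6.
So at (12, 10) the consumer would give up 6 units of z for one more unit of w.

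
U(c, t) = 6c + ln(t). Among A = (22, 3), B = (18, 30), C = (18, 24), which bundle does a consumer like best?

Evaluate utility at each bundle:
U(A) = 133.099.
U(B) = 111.401.
U(C) = 111.178.
Highest utility is A, so A ≻ B ≻ C.

Bundle A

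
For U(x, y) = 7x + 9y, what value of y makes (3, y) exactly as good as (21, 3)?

U(21, 3) = 174.
Set U(3, y) = 174 and solve.
7·3 + 9y = 174 ⇒ 9y = 153 ⇒ y = 17.
Check: U(3, 17) = 174.

y = 17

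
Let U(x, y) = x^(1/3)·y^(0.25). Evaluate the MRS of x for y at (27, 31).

MRS = 124/81

MU_x = 1/3·x^(-2/3)·y^(0.25) and MU_y = 0.25·x^(1/3)·y^(-0.75).
MRS = MU_x/MU_y = (4/3)·y/x.
At (27, 31): MRS = 124/81.
That is, one extra unit of x is worth 124/81 units of y at the margin.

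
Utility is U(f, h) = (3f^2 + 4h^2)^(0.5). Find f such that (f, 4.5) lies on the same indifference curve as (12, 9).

f = 15

U depends on (f, h) only through S = 3f^2 + 4h^2, so equal utility means equal S. At (12, 9): S = 756.
With h = 4.5: 4·4.5^2 = 81, so 3f^2 = 756 − 81 = 675, i.e. f^2 = 225.
Hence f = √225 = 15.
Check: U(15, 4.5) = 27.4955.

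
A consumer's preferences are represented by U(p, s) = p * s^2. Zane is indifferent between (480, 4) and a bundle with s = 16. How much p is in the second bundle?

U(480, 4) = 7680.
Set U(p, 16) = 7680 and solve.
With s = 16: 16^2 = 256, so p = 7680/256 = 30.
Check: U(30, 16) = 7680.

p = 30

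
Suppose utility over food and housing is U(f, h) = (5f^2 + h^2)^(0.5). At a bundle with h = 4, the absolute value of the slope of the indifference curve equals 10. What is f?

For CES with ρ = 2, MRS = (5/1)·(h/f)^(-1).
Setting (5/1)·(4/f)^(-1) = 10 gives (4/f)^(-1) = 2, so 4/f = 0.5 and f = 8.

f = 8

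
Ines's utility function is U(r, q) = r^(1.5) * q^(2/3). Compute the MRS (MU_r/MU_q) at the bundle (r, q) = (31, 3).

MU_r = 1.5·√r·q^(2/3) and MU_q = 2/3·r^(1.5)·q^(-1/3).
MRS = MU_r/MU_q = (2.25)·q/r.
At (31, 3): MRS = 27/124.
That is, one extra unit of r is worth 27/124 units of q at the margin.

MRS = 27/124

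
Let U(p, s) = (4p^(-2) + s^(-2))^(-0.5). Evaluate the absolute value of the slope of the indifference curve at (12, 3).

For CES with ρ = -2, MRS = (4/1)·(s/p)^3.
At (12, 3): MRS = 1/16.
So at (12, 3) the consumer would give up 1/16 units of s for one more unit of p.

MRS = 1/16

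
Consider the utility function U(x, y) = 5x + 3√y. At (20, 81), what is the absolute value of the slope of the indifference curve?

MU_x = 5, MU_y = 3/(2√y).
MRS = 5 ÷ (3/(2√y)).
At (20, 81): MRS = 30.
That is, one extra unit of x is worth 30 units of y at the margin.

MRS = 30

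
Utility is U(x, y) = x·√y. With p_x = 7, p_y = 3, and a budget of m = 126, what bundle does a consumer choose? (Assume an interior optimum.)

MU_x = √y and MU_y = 0.5·x·y^(-0.5).
MRS = MU_x/MU_y = (2)·y/x.
Tangency: set MRS = p_x/p_y = 7/3.
So (2)·y/x = 7/3, i.e. y = (7/6)·x.
Substitute into the budget 7·x + 3·y = 126: 10.5·x = 126, so x* = 12.
Then y* = (7/6)·12 = 14.

x* = 12, y* = 14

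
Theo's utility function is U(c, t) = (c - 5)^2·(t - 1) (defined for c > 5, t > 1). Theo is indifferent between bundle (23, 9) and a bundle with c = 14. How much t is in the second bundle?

U(23, 9) = 2592.
Set U(14, t) = 2592 and solve.
With c = 14: (14 − 5)^2 = 81, so (t − 1) = 2592/81 = 32.
So t = 1 + 32 = 33.
Check: U(14, 33) = 2592.

t = 33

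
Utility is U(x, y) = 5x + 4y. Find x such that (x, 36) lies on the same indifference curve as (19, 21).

x = 7

U(19, 21) = 179.
Set U(x, 36) = 179 and solve.
5x + 4·36 = 179 ⇒ 5x = 35 ⇒ x = 7.
Check: U(7, 36) = 179.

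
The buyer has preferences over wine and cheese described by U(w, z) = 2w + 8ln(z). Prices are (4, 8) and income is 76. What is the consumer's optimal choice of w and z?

MU_w = 2, MU_z = 8/z.
MRS = 2 ÷ (8/z).
Tangency: set MRS = p_w/p_z = 4/8 = 0.5.
MRS depends only on z: 0.25·z = 0.5 ⇒ z* = 0.5/0.25 = 2.
From the budget, 4·w = 76 − 8·2 = 60, so w* = 15.

w* = 15, z* = 2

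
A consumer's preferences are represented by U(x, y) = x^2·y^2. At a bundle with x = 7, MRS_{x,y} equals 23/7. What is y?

MU_x = 2·x·y^2 and MU_y = 2·x^2·y.
MRS = MU_x/MU_y = y/x.
Substitute x = 7: MRS = y/7. Setting y/7 = 23/7 gives y = (23/7)·7 = 23.

y = 23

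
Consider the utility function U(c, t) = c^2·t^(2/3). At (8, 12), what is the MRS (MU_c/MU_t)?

MU_c = 2·c·t^(2/3) and MU_t = 2/3·c^2·t^(-1/3).
MRS = MU_c/MU_t = (3)·t/c.
At (8, 12): MRS = 4.5.
That is, one extra unit of c is worth 4.5 units of t at the margin.

MRS = 4.5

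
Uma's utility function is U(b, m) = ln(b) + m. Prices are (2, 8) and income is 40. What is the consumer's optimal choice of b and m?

b* = 4, m* = 4

MU_b = 1/b, MU_m = 1.
MRS = 1/b ÷ 1.
Tangency: set MRS = p_b/p_m = 2/8 = 0.25.
MRS depends only on b: 1/b = 0.25 ⇒ b* = 1/0.25 = 4.
From the budget, 8·m = 40 − 2·4 = 32, so m* = 4.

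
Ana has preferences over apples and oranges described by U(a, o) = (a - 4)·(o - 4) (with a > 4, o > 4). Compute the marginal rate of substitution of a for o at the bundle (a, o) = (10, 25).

MU_a = (o−4), MU_o = (a−4).
MRS = (o−4)/(a−4).
At (10, 25): MRS = 3.5.
That is, one extra unit of a is worth 3.5 units of o at the margin.

MRS = 3.5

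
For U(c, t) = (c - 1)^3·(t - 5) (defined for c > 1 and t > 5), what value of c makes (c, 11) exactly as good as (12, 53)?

c = 23

U(12, 53) = 63888.
Set U(c, 11) = 63888 and solve.
With t = 11: (11 − 5) = 6, so (c − 1)^3 = 63888/6 = 10648.
Taking the cube root (with c > 1): c − 1 = 22, so c = 23.
Check: U(23, 11) = 63888.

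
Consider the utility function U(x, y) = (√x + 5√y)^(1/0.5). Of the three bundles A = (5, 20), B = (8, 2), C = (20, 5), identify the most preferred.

Bundle A

Evaluate utility at each bundle:
U(A) = 605.000.
U(B) = 98.000.
U(C) = 245.000.
Highest utility is A, so A ≻ C ≻ B.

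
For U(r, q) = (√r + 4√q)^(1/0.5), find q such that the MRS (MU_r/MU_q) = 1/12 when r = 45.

q = 5

For CES with ρ = 0.5, MRS = (1/4)·√(q/r).
Setting (1/4)·√(q/45) = 1/12 gives √(q/45) = 1/3, so q/45 = 1/9 and q = 5.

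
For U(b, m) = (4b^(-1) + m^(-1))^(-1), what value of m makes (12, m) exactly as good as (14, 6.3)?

m = 9

U depends on (b, m) only through S = 4b^(-1) + m^(-1), so equal utility means equal S. At (14, 6.3): S = 4/9.
With b = 12: 4·12^(-1) = 1/3, so m^(-1) = 4/9 − 1/3 = 1/9.
Hence m = 1/(1/9) = 9.
Check: U(12, 9) = 2.25.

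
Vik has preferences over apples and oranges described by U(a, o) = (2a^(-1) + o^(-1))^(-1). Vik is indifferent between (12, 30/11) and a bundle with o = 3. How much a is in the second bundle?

a = 10

U depends on (a, o) only through S = 2a^(-1) + o^(-1), so equal utility means equal S. At (12, 30/11): S = 8/15.
With o = 3: 3^(-1) = 1/3, so 2a^(-1) = 8/15 − 1/3 = 0.2, i.e. a^(-1) = 0.1.
Hence a = 1/0.1 = 10.
Check: U(10, 3) = 1.875.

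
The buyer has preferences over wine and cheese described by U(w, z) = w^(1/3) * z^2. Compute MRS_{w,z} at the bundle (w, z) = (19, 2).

MU_w = 1/3·w^(-2/3)·z^2 and MU_z = 2·w^(1/3)·z.
MRS = MU_w/MU_z = (1/6)·z/w.
At (19, 2): MRS = 1/57.
That is, one extra unit of w is worth 1/57 units of z at the margin.

MRS = 1/57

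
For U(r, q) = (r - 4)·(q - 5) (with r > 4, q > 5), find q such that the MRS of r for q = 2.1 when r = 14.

MU_r = (q−5), MU_q = (r−4).
MRS = (q−5)/(r−4).
Substitute r = 14: MRS = (q − 5)/10. Setting this equal to 2.1 gives q − 5 = 2.1·10 = 21, so q = 26.

q = 26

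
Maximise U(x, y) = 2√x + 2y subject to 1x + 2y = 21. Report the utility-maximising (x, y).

MU_x = 2/(2√x), MU_y = 2.
MRS = 2/(2√x) ÷ 2.
Tangency: set MRS = p_x/p_y = 1/2 = 0.5.
MRS depends only on x: 0.5/√x = 0.5 ⇒ √x = 0.5/0.5 = 1 ⇒ x* = 1.
From the budget, 2·y = 21 − 1·1 = 20, so y* = 10.

x* = 1, y* = 10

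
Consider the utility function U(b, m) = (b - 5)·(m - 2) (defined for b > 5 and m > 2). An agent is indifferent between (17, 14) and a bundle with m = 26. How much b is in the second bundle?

b = 11

U(17, 14) = 144.
Set U(b, 26) = 144 and solve.
With m = 26: (26 − 2) = 24, so (b − 5) = 144/24 = 6.
So b = 5 + 6 = 11.
Check: U(11, 26) = 144.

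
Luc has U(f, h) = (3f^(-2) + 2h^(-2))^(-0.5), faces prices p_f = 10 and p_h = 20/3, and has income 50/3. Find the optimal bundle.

f* = 1, h* = 1

For CES with ρ = -2, MRS = (3/2)·(h/f)^3.
Tangency: set MRS = p_f/p_h = 10/(20/3) = 1.5.
So (h/f)^3 = 1; taking the cube root, h/f = 1, i.e. h = f.
Substitute into the budget 10·f + (20/3)·h = 50/3: (50/3)·f = 50/3, so f* = 1 and h* = 1.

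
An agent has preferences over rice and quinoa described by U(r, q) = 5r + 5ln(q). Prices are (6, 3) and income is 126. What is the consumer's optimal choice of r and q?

r* = 20, q* = 2

MU_r = 5, MU_q = 5/q.
MRS = 5 ÷ (5/q).
Tangency: set MRS = p_r/p_q = 6/3 = 2.
MRS depends only on q: q = 2 ⇒ q* = 2.
From the budget, 6·r = 126 − 3·2 = 120, so r* = 20.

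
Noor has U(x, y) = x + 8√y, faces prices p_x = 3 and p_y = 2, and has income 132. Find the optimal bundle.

x* = 20, y* = 36

MU_x = 1, MU_y = 8/(2√y).
MRS = 1 ÷ (8/(2√y)).
Tangency: set MRS = p_x/p_y = 3/2 = 1.5.
MRS depends only on y: 0.25·√y = 1.5 ⇒ √y = 1.5/0.25 = 6 ⇒ y* = 36.
From the budget, 3·x = 132 − 2·36 = 60, so x* = 20.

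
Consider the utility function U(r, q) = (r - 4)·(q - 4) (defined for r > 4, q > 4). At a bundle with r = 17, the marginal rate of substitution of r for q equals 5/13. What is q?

q = 9

MU_r = (q−4), MU_q = (r−4).
MRS = (q−4)/(r−4).
Substitute r = 17: MRS = (q − 4)/13. Setting this equal to 5/13 gives q − 4 = (5/13)·13 = 5, so q = 9.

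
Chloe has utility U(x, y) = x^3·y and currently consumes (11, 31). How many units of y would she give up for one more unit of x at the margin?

MU_x = 3·x^2·y and MU_y = x^3.
MRS = MU_x/MU_y = (3/1)·y/x.
At (11, 31): MRS = 93/11.
The indifference curve has slope −93/11 at this bundle.

MRS = 93/11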